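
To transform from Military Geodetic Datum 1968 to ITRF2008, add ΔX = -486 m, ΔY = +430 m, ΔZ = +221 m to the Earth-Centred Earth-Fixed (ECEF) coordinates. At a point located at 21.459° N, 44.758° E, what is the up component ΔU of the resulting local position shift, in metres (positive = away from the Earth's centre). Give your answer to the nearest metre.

ΔU = 41 m

At φ = 21.459°, λ = 44.758°: sin φ = 0.365835, cos φ = 0.930680, sin λ = 0.704114, cos λ = 0.710087.
ΔU = cos φ cos λ·ΔX + cos φ sin λ·ΔY + sin φ·ΔZ = (0.930680)(0.710087)(-486) + (0.930680)(0.704114)(430) + (0.365835)(221) = 41.45 m.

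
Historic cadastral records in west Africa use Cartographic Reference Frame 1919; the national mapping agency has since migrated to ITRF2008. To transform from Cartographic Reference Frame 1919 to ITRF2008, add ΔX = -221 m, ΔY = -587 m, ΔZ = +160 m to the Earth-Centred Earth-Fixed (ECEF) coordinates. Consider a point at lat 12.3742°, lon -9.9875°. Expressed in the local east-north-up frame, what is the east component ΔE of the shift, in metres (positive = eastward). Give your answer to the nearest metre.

At φ = 12.3742°, λ = -9.9875°: sin φ = 0.214296, cos φ = 0.976769, sin λ = -0.173433, cos λ = 0.984846.
ΔE = −sin λ·ΔX + cos λ·ΔY = −(-0.173433)·(-221) + (0.984846)·(-587) = -616.43 m.

ΔE = -616 m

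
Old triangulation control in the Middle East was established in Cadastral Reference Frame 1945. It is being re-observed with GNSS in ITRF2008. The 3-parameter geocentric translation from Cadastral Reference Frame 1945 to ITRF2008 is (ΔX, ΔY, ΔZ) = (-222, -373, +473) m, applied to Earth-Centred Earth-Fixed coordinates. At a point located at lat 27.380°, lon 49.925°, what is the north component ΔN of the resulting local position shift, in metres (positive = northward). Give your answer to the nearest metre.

The local north axis is (−sin φ cos λ, −sin φ sin λ, cos φ), giving ΔN = 65.728 + 131.262 + 420.013 = 617.00 m.

ΔN = 617 m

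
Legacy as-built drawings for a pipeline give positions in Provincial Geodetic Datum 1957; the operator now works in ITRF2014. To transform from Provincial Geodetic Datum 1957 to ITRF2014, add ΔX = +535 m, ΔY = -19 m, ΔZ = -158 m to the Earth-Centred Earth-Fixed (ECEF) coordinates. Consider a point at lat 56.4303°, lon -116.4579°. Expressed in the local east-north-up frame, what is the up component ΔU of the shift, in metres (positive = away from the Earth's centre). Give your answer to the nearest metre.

ΔU = -254 m

At φ = 56.4303°, λ = -116.4579°: sin φ = 0.833214, cos φ = 0.552951, sin λ = -0.895262, cos λ = -0.445540.
ΔU = cos φ cos λ·ΔX + cos φ sin λ·ΔY + sin φ·ΔZ = (0.552951)(-0.445540)(535) + (0.552951)(-0.895262)(-19) + (0.833214)(-158) = -254.05 m.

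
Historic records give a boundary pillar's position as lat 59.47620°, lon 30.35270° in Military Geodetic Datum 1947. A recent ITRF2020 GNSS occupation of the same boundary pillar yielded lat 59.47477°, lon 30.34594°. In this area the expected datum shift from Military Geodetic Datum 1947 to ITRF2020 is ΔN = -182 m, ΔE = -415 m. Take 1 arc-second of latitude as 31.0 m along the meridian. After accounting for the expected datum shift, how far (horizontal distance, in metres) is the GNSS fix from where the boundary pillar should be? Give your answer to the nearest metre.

Observed coordinate differences: Δφ = -0.00143°, Δλ = -0.00676°.
Converting to metres (1° lat = 111600 m, cos φ = 0.507896): observed ΔN = -159.6 m, observed ΔE = -383.2 m.
Subtracting the expected shift leaves a residual of -159.6 − (-182) = 22.4 m north and -383.2 − (-415) = 31.8 m east.
Residual distance = √(22.4² + 31.8²) = 38.9 m.

39 m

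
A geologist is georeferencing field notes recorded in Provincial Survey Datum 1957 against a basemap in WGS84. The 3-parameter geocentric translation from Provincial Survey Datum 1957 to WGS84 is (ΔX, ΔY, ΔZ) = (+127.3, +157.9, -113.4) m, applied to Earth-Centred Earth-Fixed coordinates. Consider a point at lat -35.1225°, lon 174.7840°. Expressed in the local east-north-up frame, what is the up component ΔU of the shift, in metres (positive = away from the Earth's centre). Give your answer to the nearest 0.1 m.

ΔU = -26.7 m

At φ = -35.1225°, λ = 174.7840°: sin φ = -0.575326, cos φ = 0.817924, sin λ = 0.090911, cos λ = -0.995859.
ΔU = cos φ cos λ·ΔX + cos φ sin λ·ΔY + sin φ·ΔZ = (0.817924)(-0.995859)(127.3) + (0.817924)(0.090911)(157.9) + (-0.575326)(-113.4) = -26.71 m.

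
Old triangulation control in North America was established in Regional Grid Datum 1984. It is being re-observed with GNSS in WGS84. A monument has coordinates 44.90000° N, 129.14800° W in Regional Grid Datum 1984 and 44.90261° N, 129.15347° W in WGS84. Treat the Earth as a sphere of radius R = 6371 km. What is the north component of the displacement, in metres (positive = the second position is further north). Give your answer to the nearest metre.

Δφ = 44.90261° − 44.90000° = +0.00261°; Δλ = -129.15347° − -129.14800° = -0.00547°.
1° along a meridian = πR/180 = 111195 m.
ΔN = Δφ × 111195 = 290.2 m; ΔE = Δλ × 111195 × cos(44.90000°) = -0.00547 × 111195 × 0.708340 = -430.8 m.

ΔN = 290 m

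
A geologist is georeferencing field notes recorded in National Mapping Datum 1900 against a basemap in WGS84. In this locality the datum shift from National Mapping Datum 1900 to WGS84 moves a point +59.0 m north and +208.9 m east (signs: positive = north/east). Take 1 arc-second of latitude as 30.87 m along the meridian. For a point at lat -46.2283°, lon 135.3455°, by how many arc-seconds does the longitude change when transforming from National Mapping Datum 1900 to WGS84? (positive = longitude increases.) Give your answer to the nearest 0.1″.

At latitude -46.2283°, cos φ = 0.691787.
1″ of longitude at this latitude = 30.87 × cos φ = 21.3555 m, so Δλ = 208.9 / 21.3555 = 9.782″.

Δλ = 9.8″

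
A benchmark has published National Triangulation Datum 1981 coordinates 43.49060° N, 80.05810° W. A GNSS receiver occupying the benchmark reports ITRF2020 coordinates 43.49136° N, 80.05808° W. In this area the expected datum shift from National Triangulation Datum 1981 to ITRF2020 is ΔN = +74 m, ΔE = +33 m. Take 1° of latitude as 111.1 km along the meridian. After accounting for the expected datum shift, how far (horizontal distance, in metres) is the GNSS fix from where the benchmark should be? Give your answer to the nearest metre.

33 m

Observed coordinate differences: Δφ = +0.00076°, Δλ = +0.00002°.
Converting to metres (1° lat = 111100 m, cos φ = 0.725487): observed ΔN = 84.4 m, observed ΔE = 1.6 m.
Subtracting the expected shift leaves a residual of 84.4 − (74) = 10.4 m north and 1.6 − (33) = -31.4 m east.
Residual distance = √(10.4² + (-31.4)²) = 33.1 m.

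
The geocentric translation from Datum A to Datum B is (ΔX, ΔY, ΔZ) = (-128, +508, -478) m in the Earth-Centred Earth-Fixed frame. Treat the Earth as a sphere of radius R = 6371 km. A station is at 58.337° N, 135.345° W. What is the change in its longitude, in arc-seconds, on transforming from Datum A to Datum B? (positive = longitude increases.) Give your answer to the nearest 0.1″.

Δλ = -27.8″

sin φ = 0.851150, cos φ = 0.524922, sin λ = -0.702836, cos λ = -0.711352.
East component: ΔE = −sin λ·ΔX + cos λ·ΔY = −(-0.702836)(-128) + (-0.711352)(508) = -451.33 m.
1° of latitude spans πR/180 = 111195 m; at latitude φ, 1° of longitude spans that × cos φ = 58368.7 m, so Δλ = -451.33 / 58368.7 × 3600 = -27.837″.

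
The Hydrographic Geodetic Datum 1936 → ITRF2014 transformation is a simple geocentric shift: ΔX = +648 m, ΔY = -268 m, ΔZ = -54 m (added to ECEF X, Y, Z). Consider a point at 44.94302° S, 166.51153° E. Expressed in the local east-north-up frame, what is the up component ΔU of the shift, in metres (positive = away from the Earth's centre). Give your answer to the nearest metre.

ΔU = -452 m

At φ = -44.94302°, λ = 166.51153°: sin φ = -0.706403, cos φ = 0.707810, sin λ = 0.233250, cos λ = -0.972417.
ΔU = cos φ cos λ·ΔX + cos φ sin λ·ΔY + sin φ·ΔZ = (0.707810)(-0.972417)(648) + (0.707810)(0.233250)(-268) + (-0.706403)(-54) = -452.11 m.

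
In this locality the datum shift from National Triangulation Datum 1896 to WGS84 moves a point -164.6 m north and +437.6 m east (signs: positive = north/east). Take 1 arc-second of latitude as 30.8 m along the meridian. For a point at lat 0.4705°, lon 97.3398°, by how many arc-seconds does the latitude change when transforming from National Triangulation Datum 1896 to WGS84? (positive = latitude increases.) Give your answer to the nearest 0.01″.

1″ of latitude = 30.80 m, so Δφ = -164.6 / 30.80 = -5.344″.

Δφ = -5.34″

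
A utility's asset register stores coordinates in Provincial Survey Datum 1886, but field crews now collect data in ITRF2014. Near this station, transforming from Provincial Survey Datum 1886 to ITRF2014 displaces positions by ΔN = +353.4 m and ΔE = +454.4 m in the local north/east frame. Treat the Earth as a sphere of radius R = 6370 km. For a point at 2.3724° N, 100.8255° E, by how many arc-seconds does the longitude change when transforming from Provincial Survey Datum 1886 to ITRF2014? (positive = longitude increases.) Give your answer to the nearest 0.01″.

Δλ = 14.73″

At latitude 2.3724°, cos φ = 0.999143.
One radian of longitude at latitude φ spans R cos φ, so Δλ = ΔE / (R cos φ) = 454.4 / (6370000 × 0.999143) = 7.1396e-05 rad = 14.726″.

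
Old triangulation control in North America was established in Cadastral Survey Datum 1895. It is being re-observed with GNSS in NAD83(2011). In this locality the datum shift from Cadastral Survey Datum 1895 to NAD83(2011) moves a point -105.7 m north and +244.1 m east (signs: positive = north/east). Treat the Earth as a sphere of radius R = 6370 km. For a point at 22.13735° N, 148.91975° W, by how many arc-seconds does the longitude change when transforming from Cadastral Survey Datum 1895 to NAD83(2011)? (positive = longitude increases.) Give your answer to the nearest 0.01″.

Δλ = 8.53″

At latitude 22.13735°, cos φ = 0.926283.
One radian of longitude at latitude φ spans R cos φ, so Δλ = ΔE / (R cos φ) = 244.1 / (6370000 × 0.926283) = 4.1370e-05 rad = 8.533″.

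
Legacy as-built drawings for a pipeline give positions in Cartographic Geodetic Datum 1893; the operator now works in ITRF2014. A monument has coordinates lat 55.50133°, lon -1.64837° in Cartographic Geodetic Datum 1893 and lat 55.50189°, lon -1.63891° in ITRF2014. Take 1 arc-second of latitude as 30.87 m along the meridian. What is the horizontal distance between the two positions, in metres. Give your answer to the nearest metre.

599 m

Δφ = 55.50189° − 55.50133° = +0.00056°; Δλ = -1.63891° − -1.64837° = +0.00946°.
1° of latitude = 3600 × 30.87 = 111132 m.
ΔN = Δφ × 111132 = 62.2 m; ΔE = Δλ × 111132 × cos(55.50133°) = +0.00946 × 111132 × 0.566387 = 595.4 m.
Distance = √(ΔE² + ΔN²) = √(595.4² + 62.2²) = 598.7 m.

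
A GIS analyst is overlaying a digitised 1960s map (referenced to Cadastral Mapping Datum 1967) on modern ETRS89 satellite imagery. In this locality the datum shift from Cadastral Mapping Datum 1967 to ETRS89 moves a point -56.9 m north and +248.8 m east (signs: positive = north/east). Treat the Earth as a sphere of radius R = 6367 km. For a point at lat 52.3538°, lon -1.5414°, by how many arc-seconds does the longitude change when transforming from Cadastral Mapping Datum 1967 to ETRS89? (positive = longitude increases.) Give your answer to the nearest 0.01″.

At latitude 52.3538°, cos φ = 0.610784.
One radian of longitude at latitude φ spans R cos φ, so Δλ = ΔE / (R cos φ) = 248.8 / (6367000 × 0.610784) = 6.3978e-05 rad = 13.196″.

Δλ = 13.20″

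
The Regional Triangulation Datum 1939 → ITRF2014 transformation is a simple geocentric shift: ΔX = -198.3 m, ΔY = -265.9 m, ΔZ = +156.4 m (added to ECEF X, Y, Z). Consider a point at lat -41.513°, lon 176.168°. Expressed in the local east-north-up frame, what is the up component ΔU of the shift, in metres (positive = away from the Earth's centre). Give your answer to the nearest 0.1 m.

ΔU = 31.2 m

At φ = -41.513°, λ = 176.168°: sin φ = -0.662790, cos φ = 0.748805, sin λ = 0.066831, cos λ = -0.997764.
ΔU = cos φ cos λ·ΔX + cos φ sin λ·ΔY + sin φ·ΔZ = (0.748805)(-0.997764)(-198.3) + (0.748805)(0.066831)(-265.9) + (-0.662790)(156.4) = 31.19 m.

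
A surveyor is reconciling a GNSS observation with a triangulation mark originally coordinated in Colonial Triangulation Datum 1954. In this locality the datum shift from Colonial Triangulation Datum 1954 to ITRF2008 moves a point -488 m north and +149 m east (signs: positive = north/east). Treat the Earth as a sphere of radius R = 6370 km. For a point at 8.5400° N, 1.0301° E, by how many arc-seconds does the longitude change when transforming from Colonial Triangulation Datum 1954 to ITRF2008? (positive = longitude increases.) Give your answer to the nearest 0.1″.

Δλ = 4.9″

At latitude 8.5400°, cos φ = 0.988912.
One radian of longitude at latitude φ spans R cos φ, so Δλ = ΔE / (R cos φ) = 149.0 / (6370000 × 0.988912) = 2.3653e-05 rad = 4.879″.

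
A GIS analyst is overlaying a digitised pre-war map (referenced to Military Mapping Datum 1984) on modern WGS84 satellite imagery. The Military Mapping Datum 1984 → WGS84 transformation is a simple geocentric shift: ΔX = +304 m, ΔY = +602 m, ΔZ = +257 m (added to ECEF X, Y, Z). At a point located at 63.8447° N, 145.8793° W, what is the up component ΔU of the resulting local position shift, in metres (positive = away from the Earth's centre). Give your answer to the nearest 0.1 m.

ΔU = -29.1 m

At φ = 63.8447°, λ = -145.8793°: sin φ = 0.897603, cos φ = 0.440806, sin λ = -0.560938, cos λ = -0.827858.
ΔU = cos φ cos λ·ΔX + cos φ sin λ·ΔY + sin φ·ΔZ = (0.440806)(-0.827858)(304) + (0.440806)(-0.560938)(602) + (0.897603)(257) = -29.11 m.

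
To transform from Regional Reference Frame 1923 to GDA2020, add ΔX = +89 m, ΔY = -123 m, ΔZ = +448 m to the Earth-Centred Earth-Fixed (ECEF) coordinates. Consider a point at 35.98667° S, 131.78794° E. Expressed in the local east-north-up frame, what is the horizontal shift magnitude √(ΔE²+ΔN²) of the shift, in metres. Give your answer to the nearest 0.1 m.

The local east axis at (φ, λ) is (−sin λ, cos λ, 0), so ΔE = −sin(131.78794°)·89 + cos(131.78794°)·(-123) = 15.60 m.
The local north axis is (−sin φ cos λ, −sin φ sin λ, cos φ), giving ΔN = -34.849 − 53.889 + 362.501 = 273.76 m.
Horizontal magnitude = √(ΔE² + ΔN²) = √(15.60² + 273.76²) = 274.21 m.

274.2 m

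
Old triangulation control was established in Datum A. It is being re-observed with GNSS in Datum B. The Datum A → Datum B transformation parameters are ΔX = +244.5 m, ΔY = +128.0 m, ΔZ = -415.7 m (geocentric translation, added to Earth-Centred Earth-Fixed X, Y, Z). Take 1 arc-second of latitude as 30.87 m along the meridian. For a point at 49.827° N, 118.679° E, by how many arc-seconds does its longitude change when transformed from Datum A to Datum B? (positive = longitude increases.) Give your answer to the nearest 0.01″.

Δλ = -13.86″

sin φ = 0.764100, cos φ = 0.645098, sin λ = 0.877322, cos λ = -0.479902.
East component: ΔE = −sin λ·ΔX + cos λ·ΔY = −(0.877322)(244.5) + (-0.479902)(128.0) = -275.93 m.
1° of latitude spans 3600 × 30.87 = 111132 m; at latitude φ, 1° of longitude spans that × cos φ = 71691.0 m, so Δλ = -275.93 / 71691.0 × 3600 = -13.856″.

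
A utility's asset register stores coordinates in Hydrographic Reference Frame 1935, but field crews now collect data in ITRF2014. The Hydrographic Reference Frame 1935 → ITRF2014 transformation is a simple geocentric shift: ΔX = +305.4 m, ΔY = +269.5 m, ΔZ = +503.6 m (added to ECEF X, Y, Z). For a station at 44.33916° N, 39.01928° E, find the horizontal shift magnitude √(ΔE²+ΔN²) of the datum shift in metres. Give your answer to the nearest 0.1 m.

77.7 m

The local east axis at (φ, λ) is (−sin λ, cos λ, 0), so ΔE = −sin(39.01928°)·305.4 + cos(39.01928°)·269.5 = 17.11 m.
The local north axis is (−sin φ cos λ, −sin φ sin λ, cos φ), giving ΔN = -165.833 − 118.585 + 360.182 = 75.76 m.
Horizontal magnitude = √(ΔE² + ΔN²) = √(17.11² + 75.76²) = 77.67 m.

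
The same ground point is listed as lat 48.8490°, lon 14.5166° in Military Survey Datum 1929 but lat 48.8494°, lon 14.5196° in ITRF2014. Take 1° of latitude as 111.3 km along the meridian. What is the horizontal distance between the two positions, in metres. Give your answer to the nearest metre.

Δφ = 48.8494° − 48.8490° = +0.0004°; Δλ = 14.5196° − 14.5166° = +0.0030°.
ΔN = Δφ × 111300 = 44.5 m; ΔE = Δλ × 111300 × cos(48.8490°) = +0.0030 × 111300 × 0.658046 = 219.7 m.
Distance = √(ΔE² + ΔN²) = √(219.7² + 44.5²) = 224.2 m.

224 m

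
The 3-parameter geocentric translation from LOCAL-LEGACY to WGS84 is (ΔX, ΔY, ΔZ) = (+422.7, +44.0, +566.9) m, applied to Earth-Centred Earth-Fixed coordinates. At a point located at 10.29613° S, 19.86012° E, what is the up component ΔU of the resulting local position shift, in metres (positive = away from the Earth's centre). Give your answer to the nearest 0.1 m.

At φ = -10.29613°, λ = 19.86012°: sin φ = -0.178736, cos φ = 0.983897, sin λ = 0.339725, cos λ = 0.940525.
ΔU = cos φ cos λ·ΔX + cos φ sin λ·ΔY + sin φ·ΔZ = (0.983897)(0.940525)(422.7) + (0.983897)(0.339725)(44.0) + (-0.178736)(566.9) = 304.54 m.

ΔU = 304.5 m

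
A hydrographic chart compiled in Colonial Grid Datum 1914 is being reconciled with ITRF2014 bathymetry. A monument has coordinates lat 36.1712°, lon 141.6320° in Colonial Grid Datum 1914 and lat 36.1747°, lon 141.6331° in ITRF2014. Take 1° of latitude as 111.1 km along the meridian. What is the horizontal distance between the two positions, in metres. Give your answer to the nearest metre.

Δφ = 36.1747° − 36.1712° = +0.0035°; Δλ = 141.6331° − 141.6320° = +0.0011°.
ΔN = Δφ × 111100 = 388.9 m; ΔE = Δλ × 111100 × cos(36.1712°) = +0.0011 × 111100 × 0.807257 = 98.7 m.
Distance = √(ΔE² + ΔN²) = √(98.7² + 388.9²) = 401.2 m.

401 m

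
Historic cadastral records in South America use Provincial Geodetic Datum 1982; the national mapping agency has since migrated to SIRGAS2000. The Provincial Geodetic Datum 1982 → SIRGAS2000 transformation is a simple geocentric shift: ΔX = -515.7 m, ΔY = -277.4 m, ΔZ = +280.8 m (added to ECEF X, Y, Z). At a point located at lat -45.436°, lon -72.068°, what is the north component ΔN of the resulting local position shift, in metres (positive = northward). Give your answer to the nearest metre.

At φ = -45.436°, λ = -72.068°: sin φ = -0.712467, cos φ = 0.701706, sin λ = -0.951423, cos λ = 0.307888.
ΔN = −sin φ cos λ·ΔX − sin φ sin λ·ΔY + cos φ·ΔZ = −(-0.712467)(0.307888)(-515.7) − (-0.712467)(-0.951423)(-277.4) + (0.701706)(280.8) = 271.95 m.

ΔN = 272 m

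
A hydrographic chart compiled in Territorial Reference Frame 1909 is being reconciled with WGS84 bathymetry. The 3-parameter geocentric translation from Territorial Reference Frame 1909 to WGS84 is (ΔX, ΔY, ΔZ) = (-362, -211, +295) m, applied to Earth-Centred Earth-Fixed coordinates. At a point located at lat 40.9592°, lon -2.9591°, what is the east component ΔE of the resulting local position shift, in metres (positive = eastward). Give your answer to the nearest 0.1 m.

ΔE = -229.4 m

At φ = 40.9592°, λ = -2.9591°: sin φ = 0.655521, cos φ = 0.755177, sin λ = -0.051623, cos λ = 0.998667.
ΔE = −sin λ·ΔX + cos λ·ΔY = −(-0.051623)·(-362) + (0.998667)·(-211) = -229.41 m.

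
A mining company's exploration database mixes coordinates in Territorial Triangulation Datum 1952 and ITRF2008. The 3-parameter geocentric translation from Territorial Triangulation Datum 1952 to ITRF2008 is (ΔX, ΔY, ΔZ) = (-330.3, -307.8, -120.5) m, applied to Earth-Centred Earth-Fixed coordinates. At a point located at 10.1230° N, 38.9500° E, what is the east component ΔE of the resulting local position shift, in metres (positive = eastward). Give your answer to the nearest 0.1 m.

ΔE = -31.7 m

The local east axis at (φ, λ) is (−sin λ, cos λ, 0), so ΔE = −sin(38.9500°)·(-330.3) + cos(38.9500°)·(-307.8) = -31.73 m.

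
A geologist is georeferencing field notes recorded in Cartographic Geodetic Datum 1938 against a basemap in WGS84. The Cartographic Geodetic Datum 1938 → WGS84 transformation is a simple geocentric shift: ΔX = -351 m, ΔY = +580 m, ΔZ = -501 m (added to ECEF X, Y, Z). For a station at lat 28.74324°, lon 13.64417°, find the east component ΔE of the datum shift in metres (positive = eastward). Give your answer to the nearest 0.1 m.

ΔE = 646.4 m

At φ = 28.74324°, λ = 13.64417°: sin φ = 0.480885, cos φ = 0.876783, sin λ = 0.235891, cos λ = 0.971779.
ΔE = −sin λ·ΔX + cos λ·ΔY = −(0.235891)·(-351) + (0.971779)·(580) = 646.43 m.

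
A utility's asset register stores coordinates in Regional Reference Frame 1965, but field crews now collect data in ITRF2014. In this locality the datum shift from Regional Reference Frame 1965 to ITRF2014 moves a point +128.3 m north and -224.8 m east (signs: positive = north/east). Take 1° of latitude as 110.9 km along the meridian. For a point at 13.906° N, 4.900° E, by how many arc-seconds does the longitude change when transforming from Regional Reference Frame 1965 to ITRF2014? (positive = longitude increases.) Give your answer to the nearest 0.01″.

At latitude 13.906°, cos φ = 0.970691.
1° of longitude at this latitude = 110.9 × cos φ = 107.65 km, so Δλ = -224.8 / 107649.7 = -0.0020883° = -7.518″.

Δλ = -7.52″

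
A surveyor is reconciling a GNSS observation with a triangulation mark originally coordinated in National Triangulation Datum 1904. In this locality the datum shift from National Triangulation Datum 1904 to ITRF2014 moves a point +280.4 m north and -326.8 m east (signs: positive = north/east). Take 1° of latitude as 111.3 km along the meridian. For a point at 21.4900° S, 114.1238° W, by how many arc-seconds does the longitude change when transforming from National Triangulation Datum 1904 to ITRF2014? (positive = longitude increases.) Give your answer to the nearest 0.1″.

Δλ = -11.4″

At latitude -21.4900°, cos φ = 0.930482.
1° of longitude at this latitude = 111.3 × cos φ = 103.56 km, so Δλ = -326.8 / 103562.6 = -0.0031556° = -11.360″.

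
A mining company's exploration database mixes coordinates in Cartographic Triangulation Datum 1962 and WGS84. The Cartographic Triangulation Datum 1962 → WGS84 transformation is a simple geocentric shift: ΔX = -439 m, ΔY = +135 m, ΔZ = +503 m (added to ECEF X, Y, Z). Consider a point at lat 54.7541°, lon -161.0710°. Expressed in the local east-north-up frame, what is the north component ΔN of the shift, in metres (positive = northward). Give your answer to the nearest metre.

At φ = 54.7541°, λ = -161.0710°: sin φ = 0.816683, cos φ = 0.577087, sin λ = -0.324396, cos λ = -0.945921.
ΔN = −sin φ cos λ·ΔX − sin φ sin λ·ΔY + cos φ·ΔZ = −(0.816683)(-0.945921)(-439) − (0.816683)(-0.324396)(135) + (0.577087)(503) = -13.10 m.

ΔN = -13 m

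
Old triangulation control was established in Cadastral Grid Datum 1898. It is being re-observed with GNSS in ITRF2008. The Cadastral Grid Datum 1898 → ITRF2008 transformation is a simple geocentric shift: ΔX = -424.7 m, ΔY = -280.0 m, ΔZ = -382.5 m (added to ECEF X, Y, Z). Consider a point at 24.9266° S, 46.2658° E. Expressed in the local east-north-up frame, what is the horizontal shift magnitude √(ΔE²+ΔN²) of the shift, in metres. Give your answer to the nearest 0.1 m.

The local east axis at (φ, λ) is (−sin λ, cos λ, 0), so ΔE = −sin(46.2658°)·(-424.7) + cos(46.2658°)·(-280.0) = 113.30 m.
The local north axis is (−sin φ cos λ, −sin φ sin λ, cos φ), giving ΔN = -123.740 − 85.267 − 346.870 = -555.88 m.
Horizontal magnitude = √(ΔE² + ΔN²) = √(113.30² + (-555.88)²) = 567.31 m.

567.3 m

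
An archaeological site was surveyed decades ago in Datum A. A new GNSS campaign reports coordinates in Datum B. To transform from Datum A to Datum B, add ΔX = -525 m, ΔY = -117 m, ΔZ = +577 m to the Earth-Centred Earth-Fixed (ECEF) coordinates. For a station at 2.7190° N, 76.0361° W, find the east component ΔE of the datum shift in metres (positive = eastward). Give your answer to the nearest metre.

The local east axis at (φ, λ) is (−sin λ, cos λ, 0), so ΔE = −sin(-76.0361°)·(-525) + cos(-76.0361°)·(-117) = -537.72 m.

ΔE = -538 m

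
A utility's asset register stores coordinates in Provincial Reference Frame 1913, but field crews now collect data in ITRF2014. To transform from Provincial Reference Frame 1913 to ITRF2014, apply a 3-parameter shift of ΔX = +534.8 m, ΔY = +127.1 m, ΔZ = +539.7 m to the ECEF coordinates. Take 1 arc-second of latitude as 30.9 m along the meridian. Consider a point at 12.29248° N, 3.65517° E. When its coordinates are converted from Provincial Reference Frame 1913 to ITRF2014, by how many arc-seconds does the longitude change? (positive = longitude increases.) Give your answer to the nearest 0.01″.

Δλ = 3.07″

sin φ = 0.212902, cos φ = 0.977074, sin λ = 0.063751, cos λ = 0.997966.
East component: ΔE = −sin λ·ΔX + cos λ·ΔY = −(0.063751)(534.8) + (0.997966)(127.1) = 92.75 m.
1° of latitude spans 3600 × 30.90 = 111240 m; at latitude φ, 1° of longitude spans that × cos φ = 108689.7 m, so Δλ = 92.75 / 108689.7 × 3600 = 3.072″.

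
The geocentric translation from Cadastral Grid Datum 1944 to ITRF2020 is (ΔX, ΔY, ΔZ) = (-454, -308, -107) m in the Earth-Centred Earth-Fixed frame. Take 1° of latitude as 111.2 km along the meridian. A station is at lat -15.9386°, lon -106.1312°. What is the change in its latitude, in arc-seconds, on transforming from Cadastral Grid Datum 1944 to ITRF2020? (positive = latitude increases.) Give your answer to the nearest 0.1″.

sin φ = -0.274607, cos φ = 0.961557, sin λ = -0.960628, cos λ = -0.277838.
North component: ΔN = −sin φ cos λ·ΔX − sin φ sin λ·ΔY + cos φ·ΔZ = −(-0.274607)(-0.277838)(-454) − (-0.274607)(-0.960628)(-308) + (0.961557)(-107) = 13.00 m.
1° of latitude spans 111200 m, so Δφ = 13.00 / 111200 × 3600 = 0.421″.

Δφ = 0.4″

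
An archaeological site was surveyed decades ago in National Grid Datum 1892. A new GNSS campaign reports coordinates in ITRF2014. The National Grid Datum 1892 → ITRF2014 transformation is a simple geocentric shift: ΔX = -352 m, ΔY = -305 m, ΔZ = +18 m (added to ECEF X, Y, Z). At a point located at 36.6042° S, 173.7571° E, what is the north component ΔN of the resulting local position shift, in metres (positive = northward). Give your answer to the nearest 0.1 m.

The local north axis is (−sin φ cos λ, −sin φ sin λ, cos φ), giving ΔN = 208.647 − 19.777 + 14.450 = 203.32 m.

ΔN = 203.3 m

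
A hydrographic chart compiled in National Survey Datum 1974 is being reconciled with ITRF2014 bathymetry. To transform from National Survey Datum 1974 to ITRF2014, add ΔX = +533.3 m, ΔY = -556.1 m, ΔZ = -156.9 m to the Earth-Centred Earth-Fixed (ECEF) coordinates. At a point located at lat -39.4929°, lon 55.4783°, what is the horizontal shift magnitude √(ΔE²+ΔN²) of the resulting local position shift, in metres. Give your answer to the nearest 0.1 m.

786.0 m

The local east axis at (φ, λ) is (−sin λ, cos λ, 0), so ΔE = −sin(55.4783°)·533.3 + cos(55.4783°)·(-556.1) = -754.54 m.
The local north axis is (−sin φ cos λ, −sin φ sin λ, cos φ), giving ΔN = 192.214 − 291.393 − 121.080 = -220.26 m.
Horizontal magnitude = √(ΔE² + ΔN²) = √((-754.54)² + (-220.26)²) = 786.04 m.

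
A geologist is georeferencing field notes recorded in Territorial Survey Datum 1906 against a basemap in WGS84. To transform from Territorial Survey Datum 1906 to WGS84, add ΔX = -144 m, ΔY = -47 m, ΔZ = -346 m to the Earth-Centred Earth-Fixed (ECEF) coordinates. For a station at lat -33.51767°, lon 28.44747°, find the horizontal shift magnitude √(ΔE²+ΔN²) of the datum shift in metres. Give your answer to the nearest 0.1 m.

At φ = -33.51767°, λ = 28.44747°: sin φ = -0.552194, cos φ = 0.833716, sin λ = 0.476353, cos λ = 0.879254.
ΔE = −sin λ·ΔX + cos λ·ΔY = −(0.476353)·(-144) + (0.879254)·(-47) = 27.27 m.
ΔN = −sin φ cos λ·ΔX − sin φ sin λ·ΔY + cos φ·ΔZ = −(-0.552194)(0.879254)(-144) − (-0.552194)(0.476353)(-47) + (0.833716)(-346) = -370.74 m.
Horizontal magnitude = √(ΔE² + ΔN²) = √(27.27² + (-370.74)²) = 371.74 m.

371.7 m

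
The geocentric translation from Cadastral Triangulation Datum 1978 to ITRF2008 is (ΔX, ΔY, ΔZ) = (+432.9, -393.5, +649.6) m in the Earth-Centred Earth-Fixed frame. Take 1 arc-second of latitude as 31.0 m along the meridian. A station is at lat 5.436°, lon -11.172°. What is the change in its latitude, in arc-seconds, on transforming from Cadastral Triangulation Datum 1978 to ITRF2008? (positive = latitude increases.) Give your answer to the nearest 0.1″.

Δφ = 19.3″

sin φ = 0.094734, cos φ = 0.995503, sin λ = -0.193755, cos λ = 0.981050.
North component: ΔN = −sin φ cos λ·ΔX − sin φ sin λ·ΔY + cos φ·ΔZ = −(0.094734)(0.981050)(432.9) − (0.094734)(-0.193755)(-393.5) + (0.995503)(649.6) = 599.22 m.
1° of latitude spans 3600 × 31.00 = 111600 m, so Δφ = 599.22 / 111600 × 3600 = 19.330″.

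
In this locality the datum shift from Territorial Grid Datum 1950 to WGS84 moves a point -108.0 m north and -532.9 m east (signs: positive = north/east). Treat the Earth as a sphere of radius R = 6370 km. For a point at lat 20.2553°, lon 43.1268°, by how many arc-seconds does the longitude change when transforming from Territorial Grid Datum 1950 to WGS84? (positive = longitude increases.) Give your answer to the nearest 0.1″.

Δλ = -18.4″

At latitude 20.2553°, cos φ = 0.938159.
One radian of longitude at latitude φ spans R cos φ, so Δλ = ΔE / (R cos φ) = -532.9 / (6370000 × 0.938159) = -8.9172e-05 rad = -18.393″.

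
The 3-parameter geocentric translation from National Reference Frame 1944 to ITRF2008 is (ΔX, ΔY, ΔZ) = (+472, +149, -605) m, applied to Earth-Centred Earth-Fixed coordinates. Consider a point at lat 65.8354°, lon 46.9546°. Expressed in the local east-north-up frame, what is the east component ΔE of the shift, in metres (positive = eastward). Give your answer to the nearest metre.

ΔE = -243 m

At φ = 65.8354°, λ = 46.9546°: sin φ = 0.912373, cos φ = 0.409359, sin λ = 0.730813, cos λ = 0.682578.
ΔE = −sin λ·ΔX + cos λ·ΔY = −(0.730813)·(472) + (0.682578)·(149) = -243.24 m.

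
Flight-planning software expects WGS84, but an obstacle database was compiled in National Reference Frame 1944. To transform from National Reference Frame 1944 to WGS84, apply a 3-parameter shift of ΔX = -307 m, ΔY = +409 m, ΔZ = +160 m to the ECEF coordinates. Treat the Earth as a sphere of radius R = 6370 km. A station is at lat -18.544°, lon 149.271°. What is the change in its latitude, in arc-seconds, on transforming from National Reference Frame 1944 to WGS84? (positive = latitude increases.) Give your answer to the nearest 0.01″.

Δφ = 9.78″

sin φ = -0.318033, cos φ = 0.948080, sin λ = 0.510978, cos λ = -0.859594.
North component: ΔN = −sin φ cos λ·ΔX − sin φ sin λ·ΔY + cos φ·ΔZ = −(-0.318033)(-0.859594)(-307) − (-0.318033)(0.510978)(409) + (0.948080)(160) = 302.09 m.
1° of latitude spans πR/180 = 111177 m, so Δφ = 302.09 / 111177 × 3600 = 9.782″.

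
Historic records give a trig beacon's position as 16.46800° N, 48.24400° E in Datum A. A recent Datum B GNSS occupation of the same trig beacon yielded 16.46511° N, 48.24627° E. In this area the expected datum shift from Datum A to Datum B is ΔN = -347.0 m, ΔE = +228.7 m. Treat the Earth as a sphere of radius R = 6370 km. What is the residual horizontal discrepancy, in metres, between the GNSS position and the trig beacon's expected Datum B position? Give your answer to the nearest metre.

29 m

Observed coordinate differences: Δφ = -0.00289°, Δλ = +0.00227°.
Converting to metres (1° lat = 111177 m, cos φ = 0.958978): observed ΔN = -321.3 m, observed ΔE = 242.0 m.
Subtracting the expected shift leaves a residual of -321.3 − (-347.0) = 25.7 m north and 242.0 − (228.7) = 13.3 m east.
Residual distance = √(25.7² + 13.3²) = 28.9 m.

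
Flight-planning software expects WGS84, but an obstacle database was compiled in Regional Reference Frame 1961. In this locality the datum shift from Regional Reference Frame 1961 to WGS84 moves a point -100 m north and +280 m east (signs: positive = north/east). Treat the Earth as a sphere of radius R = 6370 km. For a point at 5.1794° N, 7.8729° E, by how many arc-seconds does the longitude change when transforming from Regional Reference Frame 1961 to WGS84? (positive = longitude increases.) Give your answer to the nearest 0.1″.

Δλ = 9.1″

At latitude 5.1794°, cos φ = 0.995917.
One radian of longitude at latitude φ spans R cos φ, so Δλ = ΔE / (R cos φ) = 280.0 / (6370000 × 0.995917) = 4.4136e-05 rad = 9.104″.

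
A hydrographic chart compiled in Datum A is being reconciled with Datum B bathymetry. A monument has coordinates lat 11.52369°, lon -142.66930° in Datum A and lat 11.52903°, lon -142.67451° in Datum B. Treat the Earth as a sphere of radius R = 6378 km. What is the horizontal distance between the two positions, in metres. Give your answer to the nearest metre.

822 m

Δφ = 11.52903° − 11.52369° = +0.00534°; Δλ = -142.67451° − -142.66930° = -0.00521°.
1° along a meridian = πR/180 = 111317 m.
ΔN = Δφ × 111317 = 594.4 m; ΔE = Δλ × 111317 × cos(11.52369°) = -0.00521 × 111317 × 0.979842 = -568.3 m.
Distance = √(ΔE² + ΔN²) = √((-568.3)² + 594.4²) = 822.4 m.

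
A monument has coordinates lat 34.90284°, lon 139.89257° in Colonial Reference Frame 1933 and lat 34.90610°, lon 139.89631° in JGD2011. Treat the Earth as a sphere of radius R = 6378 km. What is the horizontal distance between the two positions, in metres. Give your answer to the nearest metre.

498 m

Δφ = 34.90610° − 34.90284° = +0.00326°; Δλ = 139.89631° − 139.89257° = +0.00374°.
1° along a meridian = πR/180 = 111317 m.
ΔN = Δφ × 111317 = 362.9 m; ΔE = Δλ × 111317 × cos(34.90284°) = +0.00374 × 111317 × 0.820124 = 341.4 m.
Distance = √(ΔE² + ΔN²) = √(341.4² + 362.9²) = 498.3 m.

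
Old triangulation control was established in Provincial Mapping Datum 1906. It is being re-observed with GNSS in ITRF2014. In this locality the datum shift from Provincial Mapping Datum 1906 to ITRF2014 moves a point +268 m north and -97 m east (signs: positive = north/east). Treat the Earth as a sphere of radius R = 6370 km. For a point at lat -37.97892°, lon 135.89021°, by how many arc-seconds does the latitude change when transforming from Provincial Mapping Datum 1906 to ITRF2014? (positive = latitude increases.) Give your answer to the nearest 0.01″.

On a sphere of radius R, 1 rad of latitude = R, so Δφ = ΔN / R = 268.0 / 6370000 = 4.2072e-05 rad = 8.678″.

Δφ = 8.68″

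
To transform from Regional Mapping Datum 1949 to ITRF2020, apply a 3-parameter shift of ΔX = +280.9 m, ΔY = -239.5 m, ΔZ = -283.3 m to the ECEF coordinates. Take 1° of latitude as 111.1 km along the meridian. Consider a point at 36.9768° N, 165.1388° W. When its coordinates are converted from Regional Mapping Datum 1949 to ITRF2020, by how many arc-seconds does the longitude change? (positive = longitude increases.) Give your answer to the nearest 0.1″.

Δλ = 12.3″

sin φ = 0.601492, cos φ = 0.798879, sin λ = -0.256478, cos λ = -0.966550.
East component: ΔE = −sin λ·ΔX + cos λ·ΔY = −(-0.256478)(280.9) + (-0.966550)(-239.5) = 303.53 m.
1° of latitude spans 111100 m; at latitude φ, 1° of longitude spans that × cos φ = 88755.5 m, so Δλ = 303.53 / 88755.5 × 3600 = 12.312″.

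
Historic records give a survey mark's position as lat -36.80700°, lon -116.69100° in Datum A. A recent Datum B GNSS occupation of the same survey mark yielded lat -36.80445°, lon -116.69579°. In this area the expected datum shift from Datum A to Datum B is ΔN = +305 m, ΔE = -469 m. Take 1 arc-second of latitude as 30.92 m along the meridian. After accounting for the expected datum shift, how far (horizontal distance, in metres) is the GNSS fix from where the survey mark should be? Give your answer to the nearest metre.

47 m

Observed coordinate differences: Δφ = +0.00255°, Δλ = -0.00479°.
Converting to metres (1° lat = 111312 m, cos φ = 0.800658): observed ΔN = 283.8 m, observed ΔE = -426.9 m.
Subtracting the expected shift leaves a residual of 283.8 − (305) = -21.2 m north and -426.9 − (-469) = 42.1 m east.
Residual distance = √((-21.2)² + 42.1²) = 47.1 m.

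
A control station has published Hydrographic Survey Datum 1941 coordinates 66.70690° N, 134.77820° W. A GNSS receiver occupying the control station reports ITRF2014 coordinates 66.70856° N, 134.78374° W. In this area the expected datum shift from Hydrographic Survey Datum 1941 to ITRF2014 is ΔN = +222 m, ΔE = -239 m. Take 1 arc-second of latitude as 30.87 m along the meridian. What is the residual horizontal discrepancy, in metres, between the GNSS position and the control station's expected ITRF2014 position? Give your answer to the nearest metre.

Observed coordinate differences: Δφ = +0.00166°, Δλ = -0.00554°.
Converting to metres (1° lat = 111132 m, cos φ = 0.395435): observed ΔN = 184.5 m, observed ΔE = -243.5 m.
Subtracting the expected shift leaves a residual of 184.5 − (222) = -37.5 m north and -243.5 − (-239) = -4.5 m east.
Residual distance = √((-37.5)² + (-4.5)²) = 37.8 m.

38 m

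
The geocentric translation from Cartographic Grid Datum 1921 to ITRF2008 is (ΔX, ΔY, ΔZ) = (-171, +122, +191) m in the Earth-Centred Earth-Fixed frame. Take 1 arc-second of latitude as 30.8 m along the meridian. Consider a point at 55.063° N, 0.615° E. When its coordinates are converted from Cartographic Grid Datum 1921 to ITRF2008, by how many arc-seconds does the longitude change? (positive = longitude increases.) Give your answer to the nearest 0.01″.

sin φ = 0.819782, cos φ = 0.572675, sin λ = 0.010734, cos λ = 0.999942.
East component: ΔE = −sin λ·ΔX + cos λ·ΔY = −(0.010734)(-171) + (0.999942)(122) = 123.83 m.
1° of latitude spans 3600 × 30.80 = 110880 m; at latitude φ, 1° of longitude spans that × cos φ = 63498.2 m, so Δλ = 123.83 / 63498.2 × 3600 = 7.020″.

Δλ = 7.02″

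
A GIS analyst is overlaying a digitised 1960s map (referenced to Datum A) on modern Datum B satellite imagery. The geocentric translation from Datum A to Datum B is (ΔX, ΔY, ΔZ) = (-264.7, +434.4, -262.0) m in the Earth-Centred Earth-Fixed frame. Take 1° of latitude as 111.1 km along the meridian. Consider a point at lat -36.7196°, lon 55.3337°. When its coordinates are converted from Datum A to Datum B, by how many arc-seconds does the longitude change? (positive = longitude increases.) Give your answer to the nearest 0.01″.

Δλ = 18.79″

sin φ = -0.597899, cos φ = 0.801571, sin λ = 0.822479, cos λ = 0.568796.
East component: ΔE = −sin λ·ΔX + cos λ·ΔY = −(0.822479)(-264.7) + (0.568796)(434.4) = 464.80 m.
1° of latitude spans 111100 m; at latitude φ, 1° of longitude spans that × cos φ = 89054.6 m, so Δλ = 464.80 / 89054.6 × 3600 = 18.789″.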